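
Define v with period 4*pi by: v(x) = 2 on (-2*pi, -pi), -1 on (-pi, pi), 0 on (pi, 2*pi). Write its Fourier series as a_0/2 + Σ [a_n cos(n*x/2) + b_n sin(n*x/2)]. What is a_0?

0

a_0 = (1/(2*pi)) ∫_{-2*pi}^{2*pi} v(x) dx = (1/(2*pi)) · (0) = 0.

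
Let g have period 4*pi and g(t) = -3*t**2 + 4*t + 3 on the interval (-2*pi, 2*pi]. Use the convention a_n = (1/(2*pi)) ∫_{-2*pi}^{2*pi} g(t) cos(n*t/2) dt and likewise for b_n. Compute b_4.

b_4 = (1/(2*pi)) ∫_{-2*pi}^{2*pi} g(t) sin(2*t) dt.
Integrating by parts twice (tabular method), an antiderivative of (-3*t**2 + 4*t + 3) sin(2*t) is 3*t**2*cos(2*t)/2 - 3*t*sin(2*t)/2 - 2*t*cos(2*t) + sin(2*t) - 9*cos(2*t)/4; evaluating from -2*pi to 2*pi: ∫_{-2*pi}^{2*pi} (-3*t**2 + 4*t + 3) sin(2*t) dt = (-4*pi - 9/4 + 6*pi**2) - (-9/4 + 4*pi + 6*pi**2) = -8*pi.
Hence b_4 = (1/(2*pi))·(-8*pi) = -4.

-4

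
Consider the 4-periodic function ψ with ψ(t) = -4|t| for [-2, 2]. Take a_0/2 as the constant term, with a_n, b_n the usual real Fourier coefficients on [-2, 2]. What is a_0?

-8

a_0 = 1/2 ∫_{-2}^{2} ψ(t) dt = 1/2 · (-16) = -8.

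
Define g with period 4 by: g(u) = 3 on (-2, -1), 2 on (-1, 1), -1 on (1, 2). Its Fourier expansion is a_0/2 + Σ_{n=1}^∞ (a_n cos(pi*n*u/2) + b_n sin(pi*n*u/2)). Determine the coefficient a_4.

a_4 = 1/2 ∫_{-2}^{2} g(u) cos(2*pi*u) du.
Split the integral at the breakpoints.
Directly, an antiderivative of (3) cos(2*pi*u) is 3*sin(2*pi*u)/(2*pi); evaluating from -2 to -1: ∫_{-2}^{-1} (3) cos(2*pi*u) du = (0) - (0) = 0.
Directly, an antiderivative of (2) cos(2*pi*u) is sin(2*pi*u)/pi; evaluating from -1 to 1: ∫_{-1}^{1} (2) cos(2*pi*u) du = (0) - (0) = 0.
Directly, an antiderivative of (-1) cos(2*pi*u) is -sin(2*pi*u)/(2*pi); evaluating from 1 to 2: ∫_{1}^{2} (-1) cos(2*pi*u) du = (0) - (0) = 0.
Summing the pieces and multiplying by (1/2) gives a_4 = 0.

0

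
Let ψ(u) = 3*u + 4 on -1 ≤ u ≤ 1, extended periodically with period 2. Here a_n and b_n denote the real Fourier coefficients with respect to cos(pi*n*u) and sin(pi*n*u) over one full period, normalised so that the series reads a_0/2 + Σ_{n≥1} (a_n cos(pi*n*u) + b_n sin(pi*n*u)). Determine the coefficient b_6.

b_6 = ∫_{-1}^{1} ψ(u) sin(6*pi*u) du.
Integrating by parts (boundary term plus one more integral), an antiderivative of (3*u + 4) sin(6*pi*u) is -u*cos(6*pi*u)/(2*pi) + sin(6*pi*u)/(12*pi**2) - 2*cos(6*pi*u)/(3*pi); evaluating from -1 to 1: ∫_{-1}^{1} (3*u + 4) sin(6*pi*u) du = (-7/(6*pi)) - (-1/(6*pi)) = -1/pi.
Hence b_6 = -1/pi.

-1/pi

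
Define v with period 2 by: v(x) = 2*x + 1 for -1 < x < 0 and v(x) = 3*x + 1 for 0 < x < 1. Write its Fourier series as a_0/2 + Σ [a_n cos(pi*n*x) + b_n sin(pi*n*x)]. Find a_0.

5/2

a_0 = ∫_{-1}^{1} v(x) dx = 5/2.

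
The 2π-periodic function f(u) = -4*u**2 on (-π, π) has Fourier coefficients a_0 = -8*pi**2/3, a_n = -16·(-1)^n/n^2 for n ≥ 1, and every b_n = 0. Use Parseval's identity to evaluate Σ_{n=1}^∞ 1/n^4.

Parseval: a_0^2/2 + Σ a_n^2 = (1/π) ∫_{-π}^{π} f(u)^2 du = 32*pi**4/5.
Subtract a_0^2/2 = 32*pi**4/9: Σ a_n^2 = 128*pi**4/45.
Since a_n^2 = 256/n^4, Σ 1/n^4 = pi**4/90.

pi**4/90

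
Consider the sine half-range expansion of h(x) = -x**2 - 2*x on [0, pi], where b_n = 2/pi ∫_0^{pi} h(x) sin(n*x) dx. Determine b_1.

b_1 = 2/pi ∫_0^{pi} (-x**2 - 2*x) sin(x) dx.
Integrating by parts twice (tabular method), an antiderivative of (-x**2 - 2*x) sin(x) is x**2*cos(x) - 2*x*sin(x) + 2*x*cos(x) - 2*sin(x) - 2*cos(x); evaluating from 0 to pi: ∫_{0}^{pi} (-x**2 - 2*x) sin(x) dx = (-pi**2 - 2*pi + 2) - (-2) = -pi**2 - 2*pi + 4.
Hence b_1 = (2/pi)·(-pi**2 - 2*pi + 4) = -2*pi - 4 + 8/pi.

-2*pi - 4 + 8/pi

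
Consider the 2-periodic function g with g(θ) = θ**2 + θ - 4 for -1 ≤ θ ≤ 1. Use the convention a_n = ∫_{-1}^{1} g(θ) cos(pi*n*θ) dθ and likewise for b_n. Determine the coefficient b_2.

-1/pi

b_2 = ∫_{-1}^{1} g(θ) sin(2*pi*θ) dθ.
Integrating by parts twice (tabular method), an antiderivative of (θ**2 + θ - 4) sin(2*pi*θ) is -θ**2*cos(2*pi*θ)/(2*pi) + θ*sin(2*pi*θ)/(2*pi**2) - θ*cos(2*pi*θ)/(2*pi) + sin(2*pi*θ)/(4*pi**2) + cos(2*pi*θ)/(4*pi**3) + 2*cos(2*pi*θ)/pi; evaluating from -1 to 1: ∫_{-1}^{1} (θ**2 + θ - 4) sin(2*pi*θ) dθ = ((1/4 + pi**2)/pi**3) - (1/(4*pi**3) + 2/pi) = -1/pi.
Hence b_2 = -1/pi.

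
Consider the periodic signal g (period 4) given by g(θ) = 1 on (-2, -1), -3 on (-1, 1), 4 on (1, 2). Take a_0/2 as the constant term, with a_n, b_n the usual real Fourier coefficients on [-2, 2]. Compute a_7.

a_7 = 1/2 ∫_{-2}^{2} g(θ) cos(7*pi*θ/2) dθ.
Split the integral at the breakpoints.
Directly, an antiderivative of (1) cos(7*pi*θ/2) is 2*sin(7*pi*θ/2)/(7*pi); evaluating from -2 to -1: ∫_{-2}^{-1} (1) cos(7*pi*θ/2) dθ = (2/(7*pi)) - (0) = 2/(7*pi).
Directly, an antiderivative of (-3) cos(7*pi*θ/2) is -6*sin(7*pi*θ/2)/(7*pi); evaluating from -1 to 1: ∫_{-1}^{1} (-3) cos(7*pi*θ/2) dθ = (6/(7*pi)) - (-6/(7*pi)) = 12/(7*pi).
Directly, an antiderivative of (4) cos(7*pi*θ/2) is 8*sin(7*pi*θ/2)/(7*pi); evaluating from 1 to 2: ∫_{1}^{2} (4) cos(7*pi*θ/2) dθ = (0) - (-8/(7*pi)) = 8/(7*pi).
Summing the pieces and multiplying by (1/2) gives a_7 = 11/(7*pi).

11/(7*pi)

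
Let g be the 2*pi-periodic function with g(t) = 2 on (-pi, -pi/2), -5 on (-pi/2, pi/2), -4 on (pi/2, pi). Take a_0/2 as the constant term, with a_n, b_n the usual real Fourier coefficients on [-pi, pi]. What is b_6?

b_6 = 1/pi ∫_{-pi}^{pi} g(t) sin(6*t) dt.
Split the integral at the breakpoints.
Directly, an antiderivative of (2) sin(6*t) is -cos(6*t)/3; evaluating from -pi to -pi/2: ∫_{-pi}^{-pi/2} (2) sin(6*t) dt = (1/3) - (-1/3) = 2/3.
Directly, an antiderivative of (-5) sin(6*t) is 5*cos(6*t)/6; evaluating from -pi/2 to pi/2: ∫_{-pi/2}^{pi/2} (-5) sin(6*t) dt = (-5/6) - (-5/6) = 0.
Directly, an antiderivative of (-4) sin(6*t) is 2*cos(6*t)/3; evaluating from pi/2 to pi: ∫_{pi/2}^{pi} (-4) sin(6*t) dt = (2/3) - (-2/3) = 4/3.
Summing the pieces and multiplying by (1/pi) gives b_6 = 2/pi.

2/pi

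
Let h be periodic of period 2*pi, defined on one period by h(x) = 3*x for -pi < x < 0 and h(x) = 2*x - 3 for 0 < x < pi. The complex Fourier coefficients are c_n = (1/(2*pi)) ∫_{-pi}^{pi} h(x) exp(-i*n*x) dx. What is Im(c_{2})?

Since h is real-valued, Im(c_{2}) = -(1/(2*pi)) ∫_{-pi}^{pi} h(x) sin(2*x) dx = -b_{2}/2.
Split the integral at the breakpoints.
Integrating by parts (boundary term plus one more integral), an antiderivative of (3*x) sin(2*x) is -3*x*cos(2*x)/2 + 3*sin(2*x)/4; evaluating from -pi to 0: ∫_{-pi}^{0} (3*x) sin(2*x) dx = (0) - (3*pi/2) = -3*pi/2.
Integrating by parts (boundary term plus one more integral), an antiderivative of (2*x - 3) sin(2*x) is -x*cos(2*x) + sin(2*x)/2 + 3*cos(2*x)/2; evaluating from 0 to pi: ∫_{0}^{pi} (2*x - 3) sin(2*x) dx = (3/2 - pi) - (3/2) = -pi.
So ∫_{-pi}^{pi} h(x) sin(2*x) dx = -5*pi/2.
Hence Im(c_{2}) = (-1/(2*pi))·(-5*pi/2) = 5/4.

5/4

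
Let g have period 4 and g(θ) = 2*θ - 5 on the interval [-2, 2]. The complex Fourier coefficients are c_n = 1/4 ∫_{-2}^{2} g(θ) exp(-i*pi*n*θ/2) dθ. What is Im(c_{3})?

Since g is real-valued, Im(c_{3}) = -1/4 ∫_{-2}^{2} g(θ) sin(3*pi*θ/2) dθ = -b_{3}/2.
Integrating by parts (boundary term plus one more integral), an antiderivative of (2*θ - 5) sin(3*pi*θ/2) is -4*θ*cos(3*pi*θ/2)/(3*pi) + 8*sin(3*pi*θ/2)/(9*pi**2) + 10*cos(3*pi*θ/2)/(3*pi); evaluating from -2 to 2: ∫_{-2}^{2} (2*θ - 5) sin(3*pi*θ/2) dθ = (-2/(3*pi)) - (-6/pi) = 16/(3*pi).
Hence Im(c_{3}) = (-1/4)·(16/(3*pi)) = -4/(3*pi).

-4/(3*pi)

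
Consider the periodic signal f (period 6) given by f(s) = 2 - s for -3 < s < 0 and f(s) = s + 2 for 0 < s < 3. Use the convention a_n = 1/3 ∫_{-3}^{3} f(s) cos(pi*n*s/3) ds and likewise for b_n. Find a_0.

7

a_0 = 1/3 ∫_{-3}^{3} f(s) ds = 1/3 · (21) = 7.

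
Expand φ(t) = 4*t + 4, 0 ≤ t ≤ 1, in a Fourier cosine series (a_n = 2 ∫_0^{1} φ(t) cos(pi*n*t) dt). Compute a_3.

-16/(9*pi**2)

a_3 = 2 ∫_0^{1} (4*t + 4) cos(3*pi*t) dt.
Integrating by parts (boundary term plus one more integral), an antiderivative of (4*t + 4) cos(3*pi*t) is 4*t*sin(3*pi*t)/(3*pi) + 4*sin(3*pi*t)/(3*pi) + 4*cos(3*pi*t)/(9*pi**2); evaluating from 0 to 1: ∫_{0}^{1} (4*t + 4) cos(3*pi*t) dt = (-4/(9*pi**2)) - (4/(9*pi**2)) = -8/(9*pi**2).
Hence a_3 = 2·(-8/(9*pi**2)) = -16/(9*pi**2).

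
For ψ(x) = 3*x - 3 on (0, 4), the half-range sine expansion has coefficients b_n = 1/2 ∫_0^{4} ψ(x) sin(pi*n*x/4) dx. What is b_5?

b_5 = 1/2 ∫_0^{4} (3*x - 3) sin(5*pi*x/4) dx.
Integrating by parts (boundary term plus one more integral), an antiderivative of (3*x - 3) sin(5*pi*x/4) is -12*x*cos(5*pi*x/4)/(5*pi) + 48*sin(5*pi*x/4)/(25*pi**2) + 12*cos(5*pi*x/4)/(5*pi); evaluating from 0 to 4: ∫_{0}^{4} (3*x - 3) sin(5*pi*x/4) dx = (36/(5*pi)) - (12/(5*pi)) = 24/(5*pi).
Hence b_5 = (1/2)·(24/(5*pi)) = 12/(5*pi).

12/(5*pi)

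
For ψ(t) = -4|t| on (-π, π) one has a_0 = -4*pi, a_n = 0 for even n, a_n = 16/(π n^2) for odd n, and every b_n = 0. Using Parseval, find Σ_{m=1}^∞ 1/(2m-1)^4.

pi**4/96

Parseval: a_0^2/2 + Σ a_n^2 = (1/π) ∫_{-π}^{π} ψ(t)^2 dt = 32*pi**2/3.
Subtract a_0^2/2 = 8*pi**2: Σ a_n^2 = 8*pi**2/3.
Only odd n contribute, with a_n^2 = 256/(π^2 n^4), so Σ_{m≥1} 1/(2m-1)^4 = π^2·(8*pi**2/3)/256 = pi**4/96.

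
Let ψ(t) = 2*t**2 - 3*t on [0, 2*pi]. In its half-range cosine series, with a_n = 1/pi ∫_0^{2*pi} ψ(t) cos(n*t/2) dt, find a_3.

8*(3 - 4*pi)/(9*pi)

a_3 = 1/pi ∫_0^{2*pi} (2*t**2 - 3*t) cos(3*t/2) dt.
Integrating by parts twice (tabular method), an antiderivative of (2*t**2 - 3*t) cos(3*t/2) is 4*t**2*sin(3*t/2)/3 - 2*t*sin(3*t/2) + 16*t*cos(3*t/2)/9 - 32*sin(3*t/2)/27 - 4*cos(3*t/2)/3; evaluating from 0 to 2*pi: ∫_{0}^{2*pi} (2*t**2 - 3*t) cos(3*t/2) dt = (4/3 - 32*pi/9) - (-4/3) = 8/3 - 32*pi/9.
Hence a_3 = (1/pi)·(8/3 - 32*pi/9) = 8*(3 - 4*pi)/(9*pi).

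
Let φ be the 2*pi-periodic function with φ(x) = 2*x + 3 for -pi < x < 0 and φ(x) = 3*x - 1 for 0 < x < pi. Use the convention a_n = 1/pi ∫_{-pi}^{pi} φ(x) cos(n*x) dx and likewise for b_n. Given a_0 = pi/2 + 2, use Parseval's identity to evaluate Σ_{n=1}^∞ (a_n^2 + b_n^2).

Parseval: a_0^2/2 + Σ_{n≥1} (a_n^2+b_n^2) = 1/pi ∫_{-pi}^{pi} φ(x)^2 dx = -9*pi + 10 + 13*pi**2/3.
Subtract a_0^2/2 = (pi + 4)**2/8: Σ (a_n^2+b_n^2) = -10*pi + 8 + 101*pi**2/24.

-10*pi + 8 + 101*pi**2/24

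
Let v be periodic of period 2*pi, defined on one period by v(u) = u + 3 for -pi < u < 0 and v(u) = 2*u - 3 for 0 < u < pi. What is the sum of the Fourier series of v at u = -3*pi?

u = -3*pi differs from u = -pi by -1 full period(s), and the series is 2*pi-periodic.
At u = -pi the one-sided limits are v(-pi^-) = -3 + 2*pi and v(-pi^+) = 3 - pi.
By Dirichlet's theorem the series converges to their average, [(-3 + 2*pi) + (3 - pi)]/2 = pi/2.

pi/2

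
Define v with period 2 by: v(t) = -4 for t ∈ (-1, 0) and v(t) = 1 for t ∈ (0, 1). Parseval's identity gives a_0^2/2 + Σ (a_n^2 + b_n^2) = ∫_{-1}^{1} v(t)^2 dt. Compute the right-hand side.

∫_{-1}^{1} v(t)^2 dt = 17.

17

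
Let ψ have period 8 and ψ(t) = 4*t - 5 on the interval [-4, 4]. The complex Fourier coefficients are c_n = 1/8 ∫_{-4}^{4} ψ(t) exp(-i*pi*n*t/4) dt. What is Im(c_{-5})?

Since ψ is real-valued, Im(c_{-5}) = -1/8 ∫_{-4}^{4} ψ(t) sin(-5*pi*t/4) dt = b_{5}/2.
Integrating by parts (boundary term plus one more integral), an antiderivative of (4*t - 5) sin(-5*pi*t/4) is 16*t*cos(5*pi*t/4)/(5*pi) - 64*sin(5*pi*t/4)/(25*pi**2) - 4*cos(5*pi*t/4)/pi; evaluating from -4 to 4: ∫_{-4}^{4} (4*t - 5) sin(-5*pi*t/4) dt = (-44/(5*pi)) - (84/(5*pi)) = -128/(5*pi).
Hence Im(c_{-5}) = (-1/8)·(-128/(5*pi)) = 16/(5*pi).

16/(5*pi)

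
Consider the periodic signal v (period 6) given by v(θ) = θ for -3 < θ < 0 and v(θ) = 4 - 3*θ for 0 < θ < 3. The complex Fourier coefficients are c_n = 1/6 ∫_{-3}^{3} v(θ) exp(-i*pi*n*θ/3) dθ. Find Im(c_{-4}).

Since v is real-valued, Im(c_{-4}) = -1/6 ∫_{-3}^{3} v(θ) sin(-4*pi*θ/3) dθ = b_{4}/2.
Split the integral at the breakpoints.
Integrating by parts (boundary term plus one more integral), an antiderivative of (θ) sin(-4*pi*θ/3) is 3*θ*cos(4*pi*θ/3)/(4*pi) - 9*sin(4*pi*θ/3)/(16*pi**2); evaluating from -3 to 0: ∫_{-3}^{0} (θ) sin(-4*pi*θ/3) dθ = (0) - (-9/(4*pi)) = 9/(4*pi).
Integrating by parts (boundary term plus one more integral), an antiderivative of (4 - 3*θ) sin(-4*pi*θ/3) is -9*θ*cos(4*pi*θ/3)/(4*pi) + 27*sin(4*pi*θ/3)/(16*pi**2) + 3*cos(4*pi*θ/3)/pi; evaluating from 0 to 3: ∫_{0}^{3} (4 - 3*θ) sin(-4*pi*θ/3) dθ = (-15/(4*pi)) - (3/pi) = -27/(4*pi).
So ∫_{-3}^{3} v(θ) sin(-4*pi*θ/3) dθ = -9/(2*pi).
Hence Im(c_{-4}) = (-1/6)·(-9/(2*pi)) = 3/(4*pi).

3/(4*pi)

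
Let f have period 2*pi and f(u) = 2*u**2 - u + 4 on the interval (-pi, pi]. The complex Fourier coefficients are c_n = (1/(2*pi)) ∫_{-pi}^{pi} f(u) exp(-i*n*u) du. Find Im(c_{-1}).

Since f is real-valued, Im(c_{-1}) = -(1/(2*pi)) ∫_{-pi}^{pi} f(u) sin(-u) du = b_{1}/2.
Integrating by parts twice (tabular method), an antiderivative of (2*u**2 - u + 4) sin(-u) is 2*u**2*cos(u) - 4*u*sin(u) - u*cos(u) + sin(u); evaluating from -pi to pi: ∫_{-pi}^{pi} (2*u**2 - u + 4) sin(-u) du = (pi*(1 - 2*pi)) - (-pi*(1 + 2*pi)) = 2*pi.
Hence Im(c_{-1}) = (-1/(2*pi))·(2*pi) = -1.

-1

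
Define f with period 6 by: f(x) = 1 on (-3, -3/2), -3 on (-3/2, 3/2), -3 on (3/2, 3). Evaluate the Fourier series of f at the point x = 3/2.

f is continuous at x = 3/2 with value -3, so the series converges to -3 there.

-3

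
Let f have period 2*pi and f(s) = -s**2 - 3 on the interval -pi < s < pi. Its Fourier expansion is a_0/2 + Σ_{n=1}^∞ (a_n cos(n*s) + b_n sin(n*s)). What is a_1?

a_1 = 1/pi ∫_{-pi}^{pi} f(s) cos(s) ds.
f is even and cos(s) is even, so the integrand is even and a_1 = 2/pi ∫_0^{pi} f(s) cos(s) ds.
Integrating by parts twice (tabular method), an antiderivative of (-s**2 - 3) cos(s) is -s**2*sin(s) - 2*s*cos(s) - sin(s); evaluating from 0 to pi: ∫_{0}^{pi} (-s**2 - 3) cos(s) ds = (2*pi) - (0) = 2*pi.
Hence a_1 = (2/pi)·(2*pi) = 4.

4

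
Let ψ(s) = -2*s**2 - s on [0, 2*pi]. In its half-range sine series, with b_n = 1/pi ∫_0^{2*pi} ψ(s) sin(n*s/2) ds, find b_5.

b_5 = 1/pi ∫_0^{2*pi} (-2*s**2 - s) sin(5*s/2) ds.
Integrating by parts twice (tabular method), an antiderivative of (-2*s**2 - s) sin(5*s/2) is 4*s**2*cos(5*s/2)/5 - 16*s*sin(5*s/2)/25 + 2*s*cos(5*s/2)/5 - 4*sin(5*s/2)/25 - 32*cos(5*s/2)/125; evaluating from 0 to 2*pi: ∫_{0}^{2*pi} (-2*s**2 - s) sin(5*s/2) ds = (-16*pi**2/5 - 4*pi/5 + 32/125) - (-32/125) = -16*pi**2/5 - 4*pi/5 + 64/125.
Hence b_5 = (1/pi)·(-16*pi**2/5 - 4*pi/5 + 64/125) = 4*(-100*pi**2 - 25*pi + 16)/(125*pi).

4*(-100*pi**2 - 25*pi + 16)/(125*pi)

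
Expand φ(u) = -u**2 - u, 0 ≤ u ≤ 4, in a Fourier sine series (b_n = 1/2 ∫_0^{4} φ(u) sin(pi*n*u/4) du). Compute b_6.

20/(3*pi)

b_6 = 1/2 ∫_0^{4} (-u**2 - u) sin(3*pi*u/2) du.
Integrating by parts twice (tabular method), an antiderivative of (-u**2 - u) sin(3*pi*u/2) is 2*u**2*cos(3*pi*u/2)/(3*pi) - 8*u*sin(3*pi*u/2)/(9*pi**2) + 2*u*cos(3*pi*u/2)/(3*pi) - 4*sin(3*pi*u/2)/(9*pi**2) - 16*cos(3*pi*u/2)/(27*pi**3); evaluating from 0 to 4: ∫_{0}^{4} (-u**2 - u) sin(3*pi*u/2) du = (8*(-2 + 45*pi**2)/(27*pi**3)) - (-16/(27*pi**3)) = 40/(3*pi).
Hence b_6 = (1/2)·(40/(3*pi)) = 20/(3*pi).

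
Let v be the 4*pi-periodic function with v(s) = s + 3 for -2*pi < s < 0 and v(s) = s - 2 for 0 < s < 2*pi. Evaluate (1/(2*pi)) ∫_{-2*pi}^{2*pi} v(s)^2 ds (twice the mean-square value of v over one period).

(1/(2*pi)) ∫_{-2*pi}^{2*pi} v(s)^2 ds = (1/(2*pi)) · (2*pi*(-30*pi + 39 + 8*pi**2)/3) = -10*pi + 13 + 8*pi**2/3.

-10*pi + 13 + 8*pi**2/3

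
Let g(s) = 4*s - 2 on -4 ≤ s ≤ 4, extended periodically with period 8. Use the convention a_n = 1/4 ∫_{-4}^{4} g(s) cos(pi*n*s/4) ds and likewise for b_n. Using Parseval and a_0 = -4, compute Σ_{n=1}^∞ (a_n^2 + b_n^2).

Parseval: a_0^2/2 + Σ_{n≥1} (a_n^2+b_n^2) = 1/4 ∫_{-4}^{4} g(s)^2 ds = 536/3.
Subtract a_0^2/2 = 8: Σ (a_n^2+b_n^2) = 512/3.

512/3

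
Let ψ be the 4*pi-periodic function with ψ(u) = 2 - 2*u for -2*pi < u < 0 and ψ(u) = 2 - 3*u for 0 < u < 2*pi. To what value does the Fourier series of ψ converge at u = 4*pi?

u = 4*pi differs from u = 0 by 1 full period(s), and the series is 4*pi-periodic.
ψ is continuous at u = 0 with value 2, so the series converges to 2 there.

2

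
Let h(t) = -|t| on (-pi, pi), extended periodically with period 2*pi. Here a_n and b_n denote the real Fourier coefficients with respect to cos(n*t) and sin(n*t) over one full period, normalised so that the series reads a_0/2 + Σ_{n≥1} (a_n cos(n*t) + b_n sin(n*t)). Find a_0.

-pi

a_0 = 1/pi ∫_{-pi}^{pi} h(t) dt = 1/pi · (-pi**2) = -pi.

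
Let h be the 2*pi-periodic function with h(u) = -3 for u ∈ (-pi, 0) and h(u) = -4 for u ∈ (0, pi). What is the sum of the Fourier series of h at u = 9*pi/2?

u = 9*pi/2 differs from u = pi/2 by 2 full period(s), and the series is 2*pi-periodic.
h is continuous at u = pi/2 with value -4, so the series converges to -4 there.

-4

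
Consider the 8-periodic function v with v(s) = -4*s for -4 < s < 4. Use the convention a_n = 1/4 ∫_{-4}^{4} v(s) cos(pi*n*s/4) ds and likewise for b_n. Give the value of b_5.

-32/(5*pi)

b_5 = 1/4 ∫_{-4}^{4} v(s) sin(5*pi*s/4) ds.
v is odd and sin(5*pi*s/4) is odd, so the integrand is even and b_5 = 1/2 ∫_0^{4} v(s) sin(5*pi*s/4) ds.
Integrating by parts (boundary term plus one more integral), an antiderivative of (-4*s) sin(5*pi*s/4) is 16*s*cos(5*pi*s/4)/(5*pi) - 64*sin(5*pi*s/4)/(25*pi**2); evaluating from 0 to 4: ∫_{0}^{4} (-4*s) sin(5*pi*s/4) ds = (-64/(5*pi)) - (0) = -64/(5*pi).
Hence b_5 = (1/2)·(-64/(5*pi)) = -32/(5*pi).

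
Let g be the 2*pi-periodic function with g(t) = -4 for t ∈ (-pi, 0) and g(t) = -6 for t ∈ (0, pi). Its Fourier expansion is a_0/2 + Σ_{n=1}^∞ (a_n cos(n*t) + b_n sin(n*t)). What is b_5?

b_5 = 1/pi ∫_{-pi}^{pi} g(t) sin(5*t) dt.
Split the integral at the breakpoints.
Directly, an antiderivative of (-4) sin(5*t) is 4*cos(5*t)/5; evaluating from -pi to 0: ∫_{-pi}^{0} (-4) sin(5*t) dt = (4/5) - (-4/5) = 8/5.
Directly, an antiderivative of (-6) sin(5*t) is 6*cos(5*t)/5; evaluating from 0 to pi: ∫_{0}^{pi} (-6) sin(5*t) dt = (-6/5) - (6/5) = -12/5.
Summing the pieces and multiplying by (1/pi) gives b_5 = -4/(5*pi).

-4/(5*pi)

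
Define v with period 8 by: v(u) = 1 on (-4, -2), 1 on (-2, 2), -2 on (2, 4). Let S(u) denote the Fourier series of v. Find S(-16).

1

u = -16 differs from u = 0 by -2 full period(s), and the series is 8-periodic.
v is continuous at u = 0 with value 1, so the series converges to 1 there.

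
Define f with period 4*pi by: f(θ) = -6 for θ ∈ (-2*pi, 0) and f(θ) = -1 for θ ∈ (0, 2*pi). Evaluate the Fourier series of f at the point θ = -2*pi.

-7/2

θ = -2*pi differs from θ = 2*pi by -1 full period(s), and the series is 4*pi-periodic.
At θ = 2*pi the one-sided limits are f(2*pi^-) = -1 and f(2*pi^+) = -6.
By Dirichlet's theorem the series converges to their average, [(-1) + (-6)]/2 = -7/2.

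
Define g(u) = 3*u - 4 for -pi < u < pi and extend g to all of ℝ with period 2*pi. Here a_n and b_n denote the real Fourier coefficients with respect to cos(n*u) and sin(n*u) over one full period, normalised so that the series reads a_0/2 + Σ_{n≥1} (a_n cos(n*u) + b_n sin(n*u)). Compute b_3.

2

b_3 = 1/pi ∫_{-pi}^{pi} g(u) sin(3*u) du.
Integrating by parts (boundary term plus one more integral), an antiderivative of (3*u - 4) sin(3*u) is -u*cos(3*u) + sin(3*u)/3 + 4*cos(3*u)/3; evaluating from -pi to pi: ∫_{-pi}^{pi} (3*u - 4) sin(3*u) du = (-4/3 + pi) - (-pi - 4/3) = 2*pi.
Hence b_3 = (1/pi)·(2*pi) = 2.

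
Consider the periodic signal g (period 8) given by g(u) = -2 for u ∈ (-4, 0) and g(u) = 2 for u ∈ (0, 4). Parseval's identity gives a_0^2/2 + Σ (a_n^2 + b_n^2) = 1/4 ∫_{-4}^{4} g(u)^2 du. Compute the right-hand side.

8

1/4 ∫_{-4}^{4} g(u)^2 du = 1/4 · (32) = 8.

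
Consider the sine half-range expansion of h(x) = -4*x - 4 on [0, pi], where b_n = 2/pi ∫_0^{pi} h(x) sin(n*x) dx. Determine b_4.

b_4 = 2/pi ∫_0^{pi} (-4*x - 4) sin(4*x) dx.
Integrating by parts (boundary term plus one more integral), an antiderivative of (-4*x - 4) sin(4*x) is x*cos(4*x) - sin(4*x)/4 + cos(4*x); evaluating from 0 to pi: ∫_{0}^{pi} (-4*x - 4) sin(4*x) dx = (1 + pi) - (1) = pi.
Hence b_4 = (2/pi)·(pi) = 2.

2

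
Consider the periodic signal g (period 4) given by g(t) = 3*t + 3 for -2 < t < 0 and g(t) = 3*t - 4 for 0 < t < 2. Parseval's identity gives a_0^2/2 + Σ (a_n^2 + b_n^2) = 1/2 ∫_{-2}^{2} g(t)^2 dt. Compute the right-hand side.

1/2 ∫_{-2}^{2} g(t)^2 dt = 1/2 · (14) = 7.

7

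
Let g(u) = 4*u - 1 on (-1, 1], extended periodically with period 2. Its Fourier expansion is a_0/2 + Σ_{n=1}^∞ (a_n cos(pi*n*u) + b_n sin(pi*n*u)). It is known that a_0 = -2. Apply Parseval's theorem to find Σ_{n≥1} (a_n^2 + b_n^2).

Parseval: a_0^2/2 + Σ_{n≥1} (a_n^2+b_n^2) = ∫_{-1}^{1} g(u)^2 du = 38/3.
Subtract a_0^2/2 = 2: Σ (a_n^2+b_n^2) = 32/3.

32/3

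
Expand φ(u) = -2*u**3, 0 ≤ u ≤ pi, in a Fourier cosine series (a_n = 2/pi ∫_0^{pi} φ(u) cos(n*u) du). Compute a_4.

-3*pi/4

a_4 = 2/pi ∫_0^{pi} (-2*u**3) cos(4*u) du.
Integrating by parts three times (tabular method), an antiderivative of (-2*u**3) cos(4*u) is -u**3*sin(4*u)/2 - 3*u**2*cos(4*u)/8 + 3*u*sin(4*u)/16 + 3*cos(4*u)/64; evaluating from 0 to pi: ∫_{0}^{pi} (-2*u**3) cos(4*u) du = (3/64 - 3*pi**2/8) - (3/64) = -3*pi**2/8.
Hence a_4 = (2/pi)·(-3*pi**2/8) = -3*pi/4.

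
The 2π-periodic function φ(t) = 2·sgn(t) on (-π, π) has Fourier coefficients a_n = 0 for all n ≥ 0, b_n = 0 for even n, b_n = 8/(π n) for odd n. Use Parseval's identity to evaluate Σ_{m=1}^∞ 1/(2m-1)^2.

pi**2/8

Parseval: Σ b_n^2 = (1/π) ∫_{-π}^{π} φ(t)^2 dt = 8.
Only odd n contribute, with b_n^2 = 64/(π^2 n^2), so Σ_{m≥1} 1/(2m-1)^2 = π^2·(8)/64 = pi**2/8.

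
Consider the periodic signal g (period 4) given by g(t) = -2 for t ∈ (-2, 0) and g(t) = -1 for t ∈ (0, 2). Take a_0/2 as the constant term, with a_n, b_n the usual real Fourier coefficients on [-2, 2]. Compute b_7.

2/(7*pi)

b_7 = 1/2 ∫_{-2}^{2} g(t) sin(7*pi*t/2) dt.
Split the integral at the breakpoints.
Directly, an antiderivative of (-2) sin(7*pi*t/2) is 4*cos(7*pi*t/2)/(7*pi); evaluating from -2 to 0: ∫_{-2}^{0} (-2) sin(7*pi*t/2) dt = (4/(7*pi)) - (-4/(7*pi)) = 8/(7*pi).
Directly, an antiderivative of (-1) sin(7*pi*t/2) is 2*cos(7*pi*t/2)/(7*pi); evaluating from 0 to 2: ∫_{0}^{2} (-1) sin(7*pi*t/2) dt = (-2/(7*pi)) - (2/(7*pi)) = -4/(7*pi).
Summing the pieces and multiplying by (1/2) gives b_7 = 2/(7*pi).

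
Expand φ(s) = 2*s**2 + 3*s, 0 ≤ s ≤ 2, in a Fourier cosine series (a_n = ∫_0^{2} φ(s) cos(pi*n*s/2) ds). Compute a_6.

a_6 = ∫_0^{2} (2*s**2 + 3*s) cos(3*pi*s) ds.
Integrating by parts twice (tabular method), an antiderivative of (2*s**2 + 3*s) cos(3*pi*s) is 2*s**2*sin(3*pi*s)/(3*pi) + s*sin(3*pi*s)/pi + 4*s*cos(3*pi*s)/(9*pi**2) - 4*sin(3*pi*s)/(27*pi**3) + cos(3*pi*s)/(3*pi**2); evaluating from 0 to 2: ∫_{0}^{2} (2*s**2 + 3*s) cos(3*pi*s) ds = (11/(9*pi**2)) - (1/(3*pi**2)) = 8/(9*pi**2).
Hence a_6 = 8/(9*pi**2).

8/(9*pi**2)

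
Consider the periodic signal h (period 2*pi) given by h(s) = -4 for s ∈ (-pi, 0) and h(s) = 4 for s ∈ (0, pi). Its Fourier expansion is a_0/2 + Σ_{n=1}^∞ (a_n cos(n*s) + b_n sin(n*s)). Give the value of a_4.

0

a_4 = 1/pi ∫_{-pi}^{pi} h(s) cos(4*s) ds.
h is odd and cos(4*s) is even, so the integrand is odd over a symmetric interval and the integral vanishes.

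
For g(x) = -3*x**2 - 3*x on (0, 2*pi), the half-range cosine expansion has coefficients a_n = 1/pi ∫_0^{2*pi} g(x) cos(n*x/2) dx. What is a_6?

a_6 = 1/pi ∫_0^{2*pi} (-3*x**2 - 3*x) cos(3*x) dx.
Integrating by parts twice (tabular method), an antiderivative of (-3*x**2 - 3*x) cos(3*x) is -x**2*sin(3*x) - x*sin(3*x) - 2*x*cos(3*x)/3 + 2*sin(3*x)/9 - cos(3*x)/3; evaluating from 0 to 2*pi: ∫_{0}^{2*pi} (-3*x**2 - 3*x) cos(3*x) dx = (-4*pi/3 - 1/3) - (-1/3) = -4*pi/3.
Hence a_6 = (1/pi)·(-4*pi/3) = -4/3.

-4/3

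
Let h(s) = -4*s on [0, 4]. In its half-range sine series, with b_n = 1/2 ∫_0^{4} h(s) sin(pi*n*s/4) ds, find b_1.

-32/pi

b_1 = 1/2 ∫_0^{4} (-4*s) sin(pi*s/4) ds.
Integrating by parts (boundary term plus one more integral), an antiderivative of (-4*s) sin(pi*s/4) is 16*s*cos(pi*s/4)/pi - 64*sin(pi*s/4)/pi**2; evaluating from 0 to 4: ∫_{0}^{4} (-4*s) sin(pi*s/4) ds = (-64/pi) - (0) = -64/pi.
Hence b_1 = (1/2)·(-64/pi) = -32/pi.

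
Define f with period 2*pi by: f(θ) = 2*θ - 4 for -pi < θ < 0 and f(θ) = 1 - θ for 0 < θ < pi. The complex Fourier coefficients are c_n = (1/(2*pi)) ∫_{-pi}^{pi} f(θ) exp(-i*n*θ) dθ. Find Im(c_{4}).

Since f is real-valued, Im(c_{4}) = -(1/(2*pi)) ∫_{-pi}^{pi} f(θ) sin(4*θ) dθ = -b_{4}/2.
Split the integral at the breakpoints.
Integrating by parts (boundary term plus one more integral), an antiderivative of (2*θ - 4) sin(4*θ) is -θ*cos(4*θ)/2 + sin(4*θ)/8 + cos(4*θ); evaluating from -pi to 0: ∫_{-pi}^{0} (2*θ - 4) sin(4*θ) dθ = (1) - (1 + pi/2) = -pi/2.
Integrating by parts (boundary term plus one more integral), an antiderivative of (1 - θ) sin(4*θ) is θ*cos(4*θ)/4 - sin(4*θ)/16 - cos(4*θ)/4; evaluating from 0 to pi: ∫_{0}^{pi} (1 - θ) sin(4*θ) dθ = (-1/4 + pi/4) - (-1/4) = pi/4.
So ∫_{-pi}^{pi} f(θ) sin(4*θ) dθ = -pi/4.
Hence Im(c_{4}) = (-1/(2*pi))·(-pi/4) = 1/8.

1/8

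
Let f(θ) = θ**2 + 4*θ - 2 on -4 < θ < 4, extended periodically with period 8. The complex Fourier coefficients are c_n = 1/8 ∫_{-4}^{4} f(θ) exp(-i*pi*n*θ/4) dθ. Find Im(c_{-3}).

Since f is real-valued, Im(c_{-3}) = -1/8 ∫_{-4}^{4} f(θ) sin(-3*pi*θ/4) dθ = b_{3}/2.
Integrating by parts twice (tabular method), an antiderivative of (θ**2 + 4*θ - 2) sin(-3*pi*θ/4) is 4*θ**2*cos(3*pi*θ/4)/(3*pi) - 32*θ*sin(3*pi*θ/4)/(9*pi**2) + 16*θ*cos(3*pi*θ/4)/(3*pi) - 64*sin(3*pi*θ/4)/(9*pi**2) - 8*cos(3*pi*θ/4)/(3*pi) - 128*cos(3*pi*θ/4)/(27*pi**3); evaluating from -4 to 4: ∫_{-4}^{4} (θ**2 + 4*θ - 2) sin(-3*pi*θ/4) dθ = (-40/pi + 128/(27*pi**3)) - (8*(16 + 9*pi**2)/(27*pi**3)) = -128/(3*pi).
Hence Im(c_{-3}) = (-1/8)·(-128/(3*pi)) = 16/(3*pi).

16/(3*pi)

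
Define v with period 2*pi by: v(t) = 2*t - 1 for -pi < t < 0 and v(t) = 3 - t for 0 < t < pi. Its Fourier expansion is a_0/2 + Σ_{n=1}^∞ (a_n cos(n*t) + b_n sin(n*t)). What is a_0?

2 - 3*pi/2

a_0 = 1/pi ∫_{-pi}^{pi} v(t) dt = 1/pi · (pi*(4 - 3*pi)/2) = 2 - 3*pi/2.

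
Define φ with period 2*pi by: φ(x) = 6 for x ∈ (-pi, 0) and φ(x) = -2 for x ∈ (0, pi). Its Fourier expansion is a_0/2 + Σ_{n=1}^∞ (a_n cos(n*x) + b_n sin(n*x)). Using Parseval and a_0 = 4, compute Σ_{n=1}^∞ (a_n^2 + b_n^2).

32

Parseval: a_0^2/2 + Σ_{n≥1} (a_n^2+b_n^2) = 1/pi ∫_{-pi}^{pi} φ(x)^2 dx = 40.
Subtract a_0^2/2 = 8: Σ (a_n^2+b_n^2) = 32.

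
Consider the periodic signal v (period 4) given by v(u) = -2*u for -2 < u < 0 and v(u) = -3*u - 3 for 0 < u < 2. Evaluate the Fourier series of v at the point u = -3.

u = -3 differs from u = 1 by -1 full period(s), and the series is 4-periodic.
v is continuous at u = 1 with value -6, so the series converges to -6 there.

-6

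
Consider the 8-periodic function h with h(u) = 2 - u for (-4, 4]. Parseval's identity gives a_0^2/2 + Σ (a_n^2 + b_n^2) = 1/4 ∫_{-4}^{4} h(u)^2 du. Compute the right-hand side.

56/3

1/4 ∫_{-4}^{4} h(u)^2 du = 1/4 · (224/3) = 56/3.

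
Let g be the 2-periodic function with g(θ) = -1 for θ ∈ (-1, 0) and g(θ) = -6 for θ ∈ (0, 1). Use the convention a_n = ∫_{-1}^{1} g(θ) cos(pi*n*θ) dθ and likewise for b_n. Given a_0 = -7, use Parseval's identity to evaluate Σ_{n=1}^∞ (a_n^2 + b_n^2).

25/2

Parseval: a_0^2/2 + Σ_{n≥1} (a_n^2+b_n^2) = ∫_{-1}^{1} g(θ)^2 dθ = 37.
Subtract a_0^2/2 = 49/2: Σ (a_n^2+b_n^2) = 25/2.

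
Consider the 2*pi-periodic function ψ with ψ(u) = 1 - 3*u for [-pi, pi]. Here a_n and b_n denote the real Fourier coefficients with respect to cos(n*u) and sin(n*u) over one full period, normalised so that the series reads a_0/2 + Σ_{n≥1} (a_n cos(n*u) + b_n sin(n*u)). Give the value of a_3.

0

a_3 = 1/pi ∫_{-pi}^{pi} ψ(u) cos(3*u) du.
Integrating by parts (boundary term plus one more integral), an antiderivative of (1 - 3*u) cos(3*u) is -u*sin(3*u) + sin(3*u)/3 - cos(3*u)/3; evaluating from -pi to pi: ∫_{-pi}^{pi} (1 - 3*u) cos(3*u) du = (1/3) - (1/3) = 0.
Hence a_3 = (1/pi)·(0) = 0.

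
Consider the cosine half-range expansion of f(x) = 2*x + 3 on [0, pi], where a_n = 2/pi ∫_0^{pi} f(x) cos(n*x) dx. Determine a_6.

0

a_6 = 2/pi ∫_0^{pi} (2*x + 3) cos(6*x) dx.
Integrating by parts (boundary term plus one more integral), an antiderivative of (2*x + 3) cos(6*x) is x*sin(6*x)/3 + sin(6*x)/2 + cos(6*x)/18; evaluating from 0 to pi: ∫_{0}^{pi} (2*x + 3) cos(6*x) dx = (1/18) - (1/18) = 0.
Hence a_6 = (2/pi)·(0) = 0.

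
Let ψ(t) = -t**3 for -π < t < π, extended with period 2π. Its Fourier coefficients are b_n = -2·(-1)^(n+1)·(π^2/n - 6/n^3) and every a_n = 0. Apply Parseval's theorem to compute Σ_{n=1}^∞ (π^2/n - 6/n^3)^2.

Parseval: Σ b_n^2 = (1/π) ∫_{-π}^{π} ψ(t)^2 dt = 2*pi**6/7.
b_n^2 = 4·(π^2/n - 6/n^3)^2, so the sum equals (2*pi**6/7)/4 = pi**6/14.

pi**6/14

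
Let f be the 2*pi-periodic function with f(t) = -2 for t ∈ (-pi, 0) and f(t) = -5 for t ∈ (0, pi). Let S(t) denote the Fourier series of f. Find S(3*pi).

-7/2

t = 3*pi differs from t = pi by 1 full period(s), and the series is 2*pi-periodic.
At t = pi the one-sided limits are f(pi^-) = -5 and f(pi^+) = -2.
By Dirichlet's theorem the series converges to their average, [(-5) + (-2)]/2 = -7/2.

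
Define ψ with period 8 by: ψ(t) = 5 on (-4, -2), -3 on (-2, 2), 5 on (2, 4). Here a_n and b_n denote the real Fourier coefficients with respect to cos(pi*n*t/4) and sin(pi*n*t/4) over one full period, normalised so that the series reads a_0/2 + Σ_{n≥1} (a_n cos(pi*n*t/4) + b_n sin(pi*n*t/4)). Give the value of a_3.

a_3 = 1/4 ∫_{-4}^{4} ψ(t) cos(3*pi*t/4) dt.
ψ is even and cos(3*pi*t/4) is even, so the integrand is even and a_3 = 1/2 ∫_0^{4} ψ(t) cos(3*pi*t/4) dt.
Split the integral at the breakpoints.
Directly, an antiderivative of (-3) cos(3*pi*t/4) is -4*sin(3*pi*t/4)/pi; evaluating from 0 to 2: ∫_{0}^{2} (-3) cos(3*pi*t/4) dt = (4/pi) - (0) = 4/pi.
Directly, an antiderivative of (5) cos(3*pi*t/4) is 20*sin(3*pi*t/4)/(3*pi); evaluating from 2 to 4: ∫_{2}^{4} (5) cos(3*pi*t/4) dt = (0) - (-20/(3*pi)) = 20/(3*pi).
Summing the pieces and multiplying by (1/2) gives a_3 = 16/(3*pi).

16/(3*pi)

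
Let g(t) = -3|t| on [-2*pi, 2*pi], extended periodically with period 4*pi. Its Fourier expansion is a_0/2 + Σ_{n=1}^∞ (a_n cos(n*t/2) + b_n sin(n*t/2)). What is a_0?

-6*pi

a_0 = (1/(2*pi)) ∫_{-2*pi}^{2*pi} g(t) dt = (1/(2*pi)) · (-12*pi**2) = -6*pi.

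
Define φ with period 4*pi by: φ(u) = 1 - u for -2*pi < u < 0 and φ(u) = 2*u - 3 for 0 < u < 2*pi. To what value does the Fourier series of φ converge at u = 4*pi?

-1

u = 4*pi differs from u = 0 by 1 full period(s), and the series is 4*pi-periodic.
At u = 0 the one-sided limits are φ(0^-) = 1 and φ(0^+) = -3.
By Dirichlet's theorem the series converges to their average, [(1) + (-3)]/2 = -1.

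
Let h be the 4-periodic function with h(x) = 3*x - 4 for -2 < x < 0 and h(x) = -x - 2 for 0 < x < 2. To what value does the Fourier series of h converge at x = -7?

x = -7 differs from x = 1 by -2 full period(s), and the series is 4-periodic.
h is continuous at x = 1 with value -3, so the series converges to -3 there.

-3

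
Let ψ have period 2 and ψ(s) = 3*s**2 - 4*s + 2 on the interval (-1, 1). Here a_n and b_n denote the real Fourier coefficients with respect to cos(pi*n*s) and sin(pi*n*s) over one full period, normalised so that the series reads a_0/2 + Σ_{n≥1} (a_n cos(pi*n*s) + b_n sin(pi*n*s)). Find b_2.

b_2 = ∫_{-1}^{1} ψ(s) sin(2*pi*s) ds.
Integrating by parts twice (tabular method), an antiderivative of (3*s**2 - 4*s + 2) sin(2*pi*s) is -3*s**2*cos(2*pi*s)/(2*pi) + 3*s*sin(2*pi*s)/(2*pi**2) + 2*s*cos(2*pi*s)/pi - sin(2*pi*s)/pi**2 - cos(2*pi*s)/pi + 3*cos(2*pi*s)/(4*pi**3); evaluating from -1 to 1: ∫_{-1}^{1} (3*s**2 - 4*s + 2) sin(2*pi*s) ds = ((3 - 2*pi**2)/(4*pi**3)) - (3*(1 - 6*pi**2)/(4*pi**3)) = 4/pi.
Hence b_2 = 4/pi.

4/pi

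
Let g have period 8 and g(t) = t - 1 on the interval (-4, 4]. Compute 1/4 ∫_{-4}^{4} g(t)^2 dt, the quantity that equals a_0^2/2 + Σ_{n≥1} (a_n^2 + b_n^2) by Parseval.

38/3

1/4 ∫_{-4}^{4} g(t)^2 dt = 1/4 · (152/3) = 38/3.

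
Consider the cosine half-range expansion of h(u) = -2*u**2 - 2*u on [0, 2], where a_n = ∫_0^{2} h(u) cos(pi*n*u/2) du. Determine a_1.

a_1 = ∫_0^{2} (-2*u**2 - 2*u) cos(pi*u/2) du.
Integrating by parts twice (tabular method), an antiderivative of (-2*u**2 - 2*u) cos(pi*u/2) is -4*u**2*sin(pi*u/2)/pi - 4*u*sin(pi*u/2)/pi - 16*u*cos(pi*u/2)/pi**2 + 32*sin(pi*u/2)/pi**3 - 8*cos(pi*u/2)/pi**2; evaluating from 0 to 2: ∫_{0}^{2} (-2*u**2 - 2*u) cos(pi*u/2) du = (40/pi**2) - (-8/pi**2) = 48/pi**2.
Hence a_1 = 48/pi**2.

48/pi**2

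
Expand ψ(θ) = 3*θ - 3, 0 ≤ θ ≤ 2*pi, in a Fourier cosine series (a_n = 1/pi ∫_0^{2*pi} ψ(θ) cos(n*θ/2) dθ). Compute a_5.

a_5 = 1/pi ∫_0^{2*pi} (3*θ - 3) cos(5*θ/2) dθ.
Integrating by parts (boundary term plus one more integral), an antiderivative of (3*θ - 3) cos(5*θ/2) is 6*θ*sin(5*θ/2)/5 - 6*sin(5*θ/2)/5 + 12*cos(5*θ/2)/25; evaluating from 0 to 2*pi: ∫_{0}^{2*pi} (3*θ - 3) cos(5*θ/2) dθ = (-12/25) - (12/25) = -24/25.
Hence a_5 = (1/pi)·(-24/25) = -24/(25*pi).

-24/(25*pi)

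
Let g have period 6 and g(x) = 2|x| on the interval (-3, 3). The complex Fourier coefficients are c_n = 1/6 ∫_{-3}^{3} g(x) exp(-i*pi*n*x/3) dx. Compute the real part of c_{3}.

-4/(3*pi**2)

Since g is real-valued, Re(c_{3}) = 1/6 ∫_{-3}^{3} g(x) cos(pi*x) dx = a_{3}/2.
g is even and cos(pi*x) is even, so the integrand is even: ∫_{-3}^{3} g(x) cos(pi*x) dx = 2∫_0^{3} g(x) cos(pi*x) dx.
Integrating by parts (boundary term plus one more integral), an antiderivative of (2*x) cos(pi*x) is 2*x*sin(pi*x)/pi + 2*cos(pi*x)/pi**2; evaluating from 0 to 3: ∫_{0}^{3} (2*x) cos(pi*x) dx = (-2/pi**2) - (2/pi**2) = -4/pi**2.
So ∫_{-3}^{3} g(x) cos(pi*x) dx = -8/pi**2.
Hence Re(c_{3}) = (1/6)·(-8/pi**2) = -4/(3*pi**2).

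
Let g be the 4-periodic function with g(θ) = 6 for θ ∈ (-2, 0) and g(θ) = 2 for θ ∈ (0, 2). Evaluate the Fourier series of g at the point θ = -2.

At θ = -2 the one-sided limits are g(-2^-) = 2 and g(-2^+) = 6.
By Dirichlet's theorem the series converges to their average, [(2) + (6)]/2 = 4.

4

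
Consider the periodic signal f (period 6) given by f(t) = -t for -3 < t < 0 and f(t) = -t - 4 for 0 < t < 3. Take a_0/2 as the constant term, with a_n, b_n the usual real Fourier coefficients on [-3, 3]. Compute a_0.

a_0 = 1/3 ∫_{-3}^{3} f(t) dt = 1/3 · (-12) = -4.

-4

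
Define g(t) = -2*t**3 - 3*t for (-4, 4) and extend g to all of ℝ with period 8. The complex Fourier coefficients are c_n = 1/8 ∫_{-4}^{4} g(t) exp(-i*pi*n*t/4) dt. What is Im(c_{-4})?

-12/pi**3 + 35/pi

Since g is real-valued, Im(c_{-4}) = -1/8 ∫_{-4}^{4} g(t) sin(-pi*t) dt = b_{4}/2.
g is odd and sin(-pi*t) is odd, so the integrand is even: ∫_{-4}^{4} g(t) sin(-pi*t) dt = 2∫_0^{4} g(t) sin(-pi*t) dt.
Integrating by parts three times (tabular method), an antiderivative of (-2*t**3 - 3*t) sin(-pi*t) is -2*t**3*cos(pi*t)/pi + 6*t**2*sin(pi*t)/pi**2 - 3*t*cos(pi*t)/pi + 12*t*cos(pi*t)/pi**3 - 12*sin(pi*t)/pi**4 + 3*sin(pi*t)/pi**2; evaluating from 0 to 4: ∫_{0}^{4} (-2*t**3 - 3*t) sin(-pi*t) dt = (-140/pi + 48/pi**3) - (0) = -140/pi + 48/pi**3.
So ∫_{-4}^{4} g(t) sin(-pi*t) dt = -280/pi + 96/pi**3.
Hence Im(c_{-4}) = (-1/8)·(-280/pi + 96/pi**3) = -12/pi**3 + 35/pi.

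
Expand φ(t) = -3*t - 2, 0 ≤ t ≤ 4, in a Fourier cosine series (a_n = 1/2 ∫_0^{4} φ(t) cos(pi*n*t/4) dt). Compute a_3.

a_3 = 1/2 ∫_0^{4} (-3*t - 2) cos(3*pi*t/4) dt.
Integrating by parts (boundary term plus one more integral), an antiderivative of (-3*t - 2) cos(3*pi*t/4) is -4*t*sin(3*pi*t/4)/pi - 8*sin(3*pi*t/4)/(3*pi) - 16*cos(3*pi*t/4)/(3*pi**2); evaluating from 0 to 4: ∫_{0}^{4} (-3*t - 2) cos(3*pi*t/4) dt = (16/(3*pi**2)) - (-16/(3*pi**2)) = 32/(3*pi**2).
Hence a_3 = (1/2)·(32/(3*pi**2)) = 16/(3*pi**2).

16/(3*pi**2)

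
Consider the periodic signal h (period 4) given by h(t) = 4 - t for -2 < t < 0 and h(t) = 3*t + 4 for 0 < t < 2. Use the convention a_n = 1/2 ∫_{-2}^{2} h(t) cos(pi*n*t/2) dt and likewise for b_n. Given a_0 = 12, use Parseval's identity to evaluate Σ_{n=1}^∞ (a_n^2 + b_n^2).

Parseval: a_0^2/2 + Σ_{n≥1} (a_n^2+b_n^2) = 1/2 ∫_{-2}^{2} h(t)^2 dt = 232/3.
Subtract a_0^2/2 = 72: Σ (a_n^2+b_n^2) = 16/3.

16/3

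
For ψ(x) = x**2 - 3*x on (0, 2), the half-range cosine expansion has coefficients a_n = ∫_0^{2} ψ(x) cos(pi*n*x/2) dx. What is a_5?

a_5 = ∫_0^{2} (x**2 - 3*x) cos(5*pi*x/2) dx.
Integrating by parts twice (tabular method), an antiderivative of (x**2 - 3*x) cos(5*pi*x/2) is 2*x**2*sin(5*pi*x/2)/(5*pi) - 6*x*sin(5*pi*x/2)/(5*pi) + 8*x*cos(5*pi*x/2)/(25*pi**2) - 16*sin(5*pi*x/2)/(125*pi**3) - 12*cos(5*pi*x/2)/(25*pi**2); evaluating from 0 to 2: ∫_{0}^{2} (x**2 - 3*x) cos(5*pi*x/2) dx = (-4/(25*pi**2)) - (-12/(25*pi**2)) = 8/(25*pi**2).
Hence a_5 = 8/(25*pi**2).

8/(25*pi**2)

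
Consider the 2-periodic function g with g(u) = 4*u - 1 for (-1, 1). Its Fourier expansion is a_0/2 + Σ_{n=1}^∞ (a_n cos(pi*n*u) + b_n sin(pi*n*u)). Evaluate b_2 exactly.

-4/pi

b_2 = ∫_{-1}^{1} g(u) sin(2*pi*u) du.
Integrating by parts (boundary term plus one more integral), an antiderivative of (4*u - 1) sin(2*pi*u) is -2*u*cos(2*pi*u)/pi + sin(2*pi*u)/pi**2 + cos(2*pi*u)/(2*pi); evaluating from -1 to 1: ∫_{-1}^{1} (4*u - 1) sin(2*pi*u) du = (-3/(2*pi)) - (5/(2*pi)) = -4/pi.
Hence b_2 = -4/pi.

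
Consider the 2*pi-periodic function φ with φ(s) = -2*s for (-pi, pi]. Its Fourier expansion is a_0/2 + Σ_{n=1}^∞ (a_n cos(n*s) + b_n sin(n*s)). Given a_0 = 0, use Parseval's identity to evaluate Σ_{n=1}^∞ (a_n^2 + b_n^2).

8*pi**2/3

Parseval: a_0^2/2 + Σ_{n≥1} (a_n^2+b_n^2) = 1/pi ∫_{-pi}^{pi} φ(s)^2 ds = 8*pi**2/3.
Subtract a_0^2/2 = 0: Σ (a_n^2+b_n^2) = 8*pi**2/3.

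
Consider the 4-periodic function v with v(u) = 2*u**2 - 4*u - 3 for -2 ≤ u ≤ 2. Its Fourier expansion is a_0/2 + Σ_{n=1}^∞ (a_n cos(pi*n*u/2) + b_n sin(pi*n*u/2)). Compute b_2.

8/pi

b_2 = 1/2 ∫_{-2}^{2} v(u) sin(pi*u) du.
Integrating by parts twice (tabular method), an antiderivative of (2*u**2 - 4*u - 3) sin(pi*u) is -2*u**2*cos(pi*u)/pi + 4*u*sin(pi*u)/pi**2 + 4*u*cos(pi*u)/pi - 4*sin(pi*u)/pi**2 + 4*cos(pi*u)/pi**3 + 3*cos(pi*u)/pi; evaluating from -2 to 2: ∫_{-2}^{2} (2*u**2 - 4*u - 3) sin(pi*u) du = (4/pi**3 + 3/pi) - (-13/pi + 4/pi**3) = 16/pi.
Hence b_2 = (1/2)·(16/pi) = 8/pi.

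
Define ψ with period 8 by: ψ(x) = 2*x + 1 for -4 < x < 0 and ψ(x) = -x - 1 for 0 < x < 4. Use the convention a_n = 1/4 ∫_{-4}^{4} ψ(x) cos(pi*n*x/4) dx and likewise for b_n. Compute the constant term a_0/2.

a_0 = 1/4 ∫_{-4}^{4} ψ(x) dx = 1/4 · (-24) = -6.
So the constant term a_0/2 = -3.

-3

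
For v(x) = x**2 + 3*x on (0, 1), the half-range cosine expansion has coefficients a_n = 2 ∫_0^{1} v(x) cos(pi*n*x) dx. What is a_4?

1/(4*pi**2)

a_4 = 2 ∫_0^{1} (x**2 + 3*x) cos(4*pi*x) dx.
Integrating by parts twice (tabular method), an antiderivative of (x**2 + 3*x) cos(4*pi*x) is x**2*sin(4*pi*x)/(4*pi) + 3*x*sin(4*pi*x)/(4*pi) + x*cos(4*pi*x)/(8*pi**2) - sin(4*pi*x)/(32*pi**3) + 3*cos(4*pi*x)/(16*pi**2); evaluating from 0 to 1: ∫_{0}^{1} (x**2 + 3*x) cos(4*pi*x) dx = (5/(16*pi**2)) - (3/(16*pi**2)) = 1/(8*pi**2).
Hence a_4 = 2·(1/(8*pi**2)) = 1/(4*pi**2).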